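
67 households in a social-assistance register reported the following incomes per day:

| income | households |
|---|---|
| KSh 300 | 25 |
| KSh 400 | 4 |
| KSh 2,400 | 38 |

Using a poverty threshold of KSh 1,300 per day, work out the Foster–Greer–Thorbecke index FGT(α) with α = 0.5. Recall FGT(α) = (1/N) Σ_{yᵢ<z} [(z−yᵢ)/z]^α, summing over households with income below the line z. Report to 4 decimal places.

0.3769

Below z: 25×KSh 300, 4×KSh 400 (q = 29 of N = 67).
Relative gaps: (1300−300)/1300 = 0.7692 (×25); (1300−400)/1300 = 0.6923 (×4).
Raised to α = 0.5: 0.87706 (×25); 0.83205 (×4).
Sum = 25.254652; FGT(0.5) = 25.254652 / 67 = 0.3769.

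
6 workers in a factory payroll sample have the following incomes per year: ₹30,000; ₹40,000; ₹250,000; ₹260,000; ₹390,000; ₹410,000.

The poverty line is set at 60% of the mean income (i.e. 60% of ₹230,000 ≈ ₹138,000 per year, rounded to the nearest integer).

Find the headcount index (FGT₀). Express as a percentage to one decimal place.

33.3%

2 of the 6 workers have income below ₹138,000.
H = 2/6 = 33.3%.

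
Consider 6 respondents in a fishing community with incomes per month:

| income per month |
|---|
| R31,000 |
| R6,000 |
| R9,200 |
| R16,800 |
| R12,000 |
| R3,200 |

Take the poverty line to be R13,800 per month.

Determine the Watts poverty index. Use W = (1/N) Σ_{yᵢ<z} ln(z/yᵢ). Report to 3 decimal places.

0.473

Incomes under z: R3,200, R6,000, R9,200, R12,000 (q = 4 of N = 6).
ln(z/y) terms: ln(13800/3200) = 1.4615; ln(13800/6000) = 0.8329; ln(13800/9200) = 0.4055; ln(13800/12000) = 0.1398.
W = 2.839654 / 6 = 0.473.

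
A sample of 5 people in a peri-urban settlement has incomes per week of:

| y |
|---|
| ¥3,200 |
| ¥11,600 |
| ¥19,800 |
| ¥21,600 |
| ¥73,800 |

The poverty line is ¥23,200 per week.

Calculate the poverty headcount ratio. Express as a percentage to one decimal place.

4 of the 5 people have income below ¥23,200.
H = 4/5 = 80.0%.

80.0%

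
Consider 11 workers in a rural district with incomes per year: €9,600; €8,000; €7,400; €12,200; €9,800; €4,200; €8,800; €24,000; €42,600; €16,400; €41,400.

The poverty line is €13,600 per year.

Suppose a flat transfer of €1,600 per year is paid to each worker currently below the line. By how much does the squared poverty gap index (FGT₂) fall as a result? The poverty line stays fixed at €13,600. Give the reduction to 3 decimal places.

0.047

Before: below the line — €4,200, €7,400, €8,000, €8,800, €9,600, €9,800, €12,200; squared poverty gap index (FGT₂) = 0.10499.
After the €1,600 transfer: below the line — €5,800, €9,000, €9,600, €10,400, €11,200, €11,400; squared poverty gap index (FGT₂) = 0.05841.
Reduction = 0.10499 − 0.05841 = 0.047.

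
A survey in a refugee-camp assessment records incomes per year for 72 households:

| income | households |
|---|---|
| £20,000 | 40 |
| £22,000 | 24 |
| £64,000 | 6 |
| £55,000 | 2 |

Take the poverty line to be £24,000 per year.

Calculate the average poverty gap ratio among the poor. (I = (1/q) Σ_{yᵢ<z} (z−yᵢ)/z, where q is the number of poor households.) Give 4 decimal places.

Poor units: 40×£20,000, 24×£22,000 (q = 64 of N = 72).
Relative gaps: 0.1667 (×40), 0.0833 (×24); sum = 8.666667.
I averages over the q = 64 poor units only: 8.666667 / 64 = 0.1354.

0.1354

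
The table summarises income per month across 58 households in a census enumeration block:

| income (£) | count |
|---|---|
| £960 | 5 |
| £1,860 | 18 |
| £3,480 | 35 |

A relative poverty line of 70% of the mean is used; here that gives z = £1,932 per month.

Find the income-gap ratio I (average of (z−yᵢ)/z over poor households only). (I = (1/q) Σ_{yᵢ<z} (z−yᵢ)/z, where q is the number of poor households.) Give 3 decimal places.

0.139

Incomes under z: 5×£960, 18×£1,860 (q = 23 of N = 58).
Shortfall ratios (z−y)/z: 0.5031 (×5), 0.0373 (×18); sum = 3.186335.
The income-gap ratio divides by q (the poor only): 3.186335 / 23 = 0.139.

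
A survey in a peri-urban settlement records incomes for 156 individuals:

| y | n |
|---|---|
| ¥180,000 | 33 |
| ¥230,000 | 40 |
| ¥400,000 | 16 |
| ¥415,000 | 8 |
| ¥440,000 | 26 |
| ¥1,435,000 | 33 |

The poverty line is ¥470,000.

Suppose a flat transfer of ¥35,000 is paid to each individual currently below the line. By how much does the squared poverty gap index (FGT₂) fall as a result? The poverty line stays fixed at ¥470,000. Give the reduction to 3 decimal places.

0.039

Before: below the line — 33×¥180,000, 40×¥230,000, 16×¥400,000, 8×¥415,000, 26×¥440,000; squared poverty gap index (FGT₂) = 0.15105.
After the ¥35,000 transfer: below the line — 33×¥215,000, 40×¥265,000, 16×¥435,000, 8×¥450,000; squared poverty gap index (FGT₂) = 0.11171.
Reduction = 0.15105 − 0.11171 = 0.039.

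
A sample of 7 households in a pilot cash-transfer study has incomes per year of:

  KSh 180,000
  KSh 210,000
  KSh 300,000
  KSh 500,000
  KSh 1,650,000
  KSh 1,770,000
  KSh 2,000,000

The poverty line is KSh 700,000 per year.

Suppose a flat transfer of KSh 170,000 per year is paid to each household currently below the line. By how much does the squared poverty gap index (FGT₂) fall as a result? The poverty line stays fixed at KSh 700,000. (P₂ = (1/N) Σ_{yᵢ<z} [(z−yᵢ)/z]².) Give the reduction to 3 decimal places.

0.126

Before: below the line — KSh 180,000, KSh 210,000, KSh 300,000, KSh 500,000; squared poverty gap index (FGT₂) = 0.20714.
After the KSh 170,000 transfer: below the line — KSh 350,000, KSh 380,000, KSh 470,000, KSh 670,000; squared poverty gap index (FGT₂) = 0.08125.
Reduction = 0.20714 − 0.08125 = 0.126.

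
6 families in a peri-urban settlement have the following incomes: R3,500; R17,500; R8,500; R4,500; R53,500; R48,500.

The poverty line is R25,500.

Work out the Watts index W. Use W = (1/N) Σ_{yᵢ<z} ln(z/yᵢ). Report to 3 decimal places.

0.866

Below the line: R3,500, R4,500, R8,500, R17,500 (q = 4 of N = 6).
ln(z/y) terms: ln(25500/3500) = 1.9859; ln(25500/4500) = 1.7346; ln(25500/8500) = 1.0986; ln(25500/17500) = 0.3765.
W = 5.195606 / 6 = 0.866.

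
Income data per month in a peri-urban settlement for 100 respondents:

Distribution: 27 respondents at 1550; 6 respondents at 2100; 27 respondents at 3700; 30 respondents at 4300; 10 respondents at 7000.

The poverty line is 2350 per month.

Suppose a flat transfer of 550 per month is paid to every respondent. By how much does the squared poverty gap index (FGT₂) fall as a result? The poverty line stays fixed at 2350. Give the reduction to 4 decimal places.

Before: below the line — 27×1550, 6×2100; squared poverty gap index (FGT₂) = 0.031969.
After the 550 transfer: below the line — 27×2100; squared poverty gap index (FGT₂) = 0.003056.
Reduction = 0.031969 − 0.003056 = 0.0289.

0.0289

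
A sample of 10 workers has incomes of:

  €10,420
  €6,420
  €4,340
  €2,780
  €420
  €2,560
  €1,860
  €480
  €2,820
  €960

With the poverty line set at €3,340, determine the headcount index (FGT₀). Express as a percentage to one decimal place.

70.0%

7 of the 10 workers have income below €3,340.
H = 7/10 = 70.0%.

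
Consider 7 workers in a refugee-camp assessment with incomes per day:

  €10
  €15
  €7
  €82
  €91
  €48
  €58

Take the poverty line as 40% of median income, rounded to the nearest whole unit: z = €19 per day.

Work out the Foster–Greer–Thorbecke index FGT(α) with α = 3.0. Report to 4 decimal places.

0.0525

Below the line: €7, €10, €15 (q = 3 of N = 7).
Gap ratios (z−y)/z: (19−7)/19 = 0.6316; (19−10)/19 = 0.4737; (19−15)/19 = 0.2105.
Raised to α = 3.0: 0.25193; 0.10628; 0.00933.
Sum = 0.367546; FGT(3.0) = 0.367546 / 7 = 0.0525.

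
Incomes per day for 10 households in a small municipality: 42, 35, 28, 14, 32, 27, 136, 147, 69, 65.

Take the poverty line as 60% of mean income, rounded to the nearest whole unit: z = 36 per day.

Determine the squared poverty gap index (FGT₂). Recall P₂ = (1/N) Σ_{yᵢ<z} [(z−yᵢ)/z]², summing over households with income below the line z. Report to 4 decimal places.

0.0498

Poor units: 14, 27, 28, 32, 35 (q = 5 of N = 10).
Normalized shortfalls: (36−14)/36 = 0.6111; (36−27)/36 = 0.2500; (36−28)/36 = 0.2222; (36−32)/36 = 0.1111; (36−35)/36 = 0.0278.
Squared: 0.3735; 0.0625; 0.0494; 0.0123; 0.0008.
Sum = 0.498457; P₂ = 0.498457 / 10 = 0.0498.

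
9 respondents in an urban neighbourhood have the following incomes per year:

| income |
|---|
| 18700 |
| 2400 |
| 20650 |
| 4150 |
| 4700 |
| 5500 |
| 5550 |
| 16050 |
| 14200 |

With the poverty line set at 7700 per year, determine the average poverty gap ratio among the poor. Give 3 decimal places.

0.421

Poor units: 2400, 4150, 4700, 5500, 5550 (q = 5 of N = 9).
Shortfall ratios (z−y)/z: 0.6883, 0.4610, 0.3896, 0.2857, 0.2792; sum = 2.103896.
I averages over the q = 5 poor units only: 2.103896 / 5 = 0.421.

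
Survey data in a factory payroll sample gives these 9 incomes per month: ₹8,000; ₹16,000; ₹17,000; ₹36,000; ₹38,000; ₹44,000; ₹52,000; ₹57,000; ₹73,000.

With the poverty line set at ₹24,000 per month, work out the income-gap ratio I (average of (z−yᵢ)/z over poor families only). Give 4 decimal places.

0.4306

Incomes under z: ₹8,000, ₹16,000, ₹17,000 (q = 3 of N = 9).
Relative gaps: 0.6667, 0.3333, 0.2917; sum = 1.291667.
I averages over the q = 3 poor units only: 1.291667 / 3 = 0.4306.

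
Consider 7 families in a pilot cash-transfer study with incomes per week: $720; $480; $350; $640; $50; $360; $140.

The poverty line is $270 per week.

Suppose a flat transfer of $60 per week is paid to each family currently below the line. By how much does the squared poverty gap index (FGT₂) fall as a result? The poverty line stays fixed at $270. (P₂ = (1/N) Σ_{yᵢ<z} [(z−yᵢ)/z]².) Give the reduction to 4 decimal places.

0.0682

Before: below the line — $50, $140; squared poverty gap index (FGT₂) = 0.127964.
After the $60 transfer: below the line — $110, $200; squared poverty gap index (FGT₂) = 0.059769.
Reduction = 0.127964 − 0.059769 = 0.0682.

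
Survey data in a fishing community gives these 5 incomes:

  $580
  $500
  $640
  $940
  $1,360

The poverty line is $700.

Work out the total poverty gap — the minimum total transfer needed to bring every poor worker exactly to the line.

$380

Below the line: $500, $580, $640 (q = 3 of N = 5).
Individual gaps: 700−500 = 200; 700−580 = 120; 700−640 = 60.
Aggregate gap = $380.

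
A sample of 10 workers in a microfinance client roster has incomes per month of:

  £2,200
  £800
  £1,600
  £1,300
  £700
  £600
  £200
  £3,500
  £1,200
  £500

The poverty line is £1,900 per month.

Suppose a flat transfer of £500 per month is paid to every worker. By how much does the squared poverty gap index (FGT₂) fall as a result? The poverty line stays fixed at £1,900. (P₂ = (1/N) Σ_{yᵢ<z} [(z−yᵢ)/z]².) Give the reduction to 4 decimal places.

Before: below the line — £200, £500, £600, £700, £800, £1,200, £1,300, £1,600; squared poverty gap index (FGT₂) = 0.280609.
After the £500 transfer: below the line — £700, £1,000, £1,100, £1,200, £1,300, £1,700, £1,800; squared poverty gap index (FGT₂) = 0.104986.
Reduction = 0.280609 − 0.104986 = 0.1756.

0.1756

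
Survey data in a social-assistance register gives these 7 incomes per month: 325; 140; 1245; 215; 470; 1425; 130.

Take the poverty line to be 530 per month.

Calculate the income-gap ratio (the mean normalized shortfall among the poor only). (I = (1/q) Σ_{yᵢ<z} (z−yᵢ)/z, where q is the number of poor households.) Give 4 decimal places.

Below z: 130, 140, 215, 325, 470 (q = 5 of N = 7).
Shortfall ratios (z−y)/z: 0.7547, 0.7358, 0.5943, 0.3868, 0.1132; sum = 2.584906.
I averages over the q = 5 poor units only: 2.584906 / 5 = 0.5170.

0.5170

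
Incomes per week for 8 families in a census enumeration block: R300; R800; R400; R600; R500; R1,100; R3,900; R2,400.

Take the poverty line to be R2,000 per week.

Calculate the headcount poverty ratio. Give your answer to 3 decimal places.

0.750

6 of the 8 families have income below R2,000.
H = 6/8 = 0.750.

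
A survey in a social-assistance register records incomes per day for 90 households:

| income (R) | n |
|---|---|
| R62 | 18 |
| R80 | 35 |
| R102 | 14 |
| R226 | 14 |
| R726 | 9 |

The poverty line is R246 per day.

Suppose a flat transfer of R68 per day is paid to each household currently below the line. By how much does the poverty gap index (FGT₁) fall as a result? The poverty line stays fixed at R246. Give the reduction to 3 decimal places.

Before: below the line — 18×R62, 35×R80, 14×R102, 14×R226; poverty gap index (FGT₁) = 0.51572.
After the R68 transfer: below the line — 18×R130, 35×R148, 14×R170; poverty gap index (FGT₁) = 0.29729.
Reduction = 0.51572 − 0.29729 = 0.218.

0.218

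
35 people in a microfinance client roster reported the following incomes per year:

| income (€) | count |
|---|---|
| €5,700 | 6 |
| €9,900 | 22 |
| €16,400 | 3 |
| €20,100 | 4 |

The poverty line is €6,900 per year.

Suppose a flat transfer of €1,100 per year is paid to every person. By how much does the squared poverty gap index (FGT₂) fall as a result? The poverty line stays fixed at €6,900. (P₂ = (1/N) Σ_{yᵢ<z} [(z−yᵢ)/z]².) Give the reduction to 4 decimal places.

0.0051

Before: below the line — 6×€5,700; squared poverty gap index (FGT₂) = 0.005185.
After the €1,100 transfer: below the line — 6×€6,800; squared poverty gap index (FGT₂) = 0.000036.
Reduction = 0.005185 − 0.000036 = 0.0051.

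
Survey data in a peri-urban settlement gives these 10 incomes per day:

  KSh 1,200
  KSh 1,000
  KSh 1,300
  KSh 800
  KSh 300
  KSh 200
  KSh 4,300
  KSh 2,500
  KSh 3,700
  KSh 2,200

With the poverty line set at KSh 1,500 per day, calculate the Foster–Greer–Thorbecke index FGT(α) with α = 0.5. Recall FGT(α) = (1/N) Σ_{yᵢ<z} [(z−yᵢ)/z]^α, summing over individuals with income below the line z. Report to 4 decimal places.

0.3898

Incomes under z: KSh 200, KSh 300, KSh 800, KSh 1,000, KSh 1,200, KSh 1,300 (q = 6 of N = 10).
Shortfall ratios: (1500−200)/1500 = 0.8667; (1500−300)/1500 = 0.8000; (1500−800)/1500 = 0.4667; (1500−1000)/1500 = 0.3333; (1500−1200)/1500 = 0.2000; (1500−1300)/1500 = 0.1333.
Raised to α = 0.5: 0.93095; 0.89443; 0.68313; 0.57735; 0.44721; 0.36515.
Sum = 3.898219; FGT(0.5) = 3.898219 / 10 = 0.3898.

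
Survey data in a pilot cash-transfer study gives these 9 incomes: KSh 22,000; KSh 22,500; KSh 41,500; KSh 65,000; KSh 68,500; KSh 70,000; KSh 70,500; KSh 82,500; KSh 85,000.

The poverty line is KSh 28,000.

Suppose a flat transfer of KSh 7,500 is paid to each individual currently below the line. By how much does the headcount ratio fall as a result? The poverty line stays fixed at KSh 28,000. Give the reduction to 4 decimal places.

Before: below the line — KSh 22,000, KSh 22,500; headcount ratio = 0.222222.
After the KSh 7,500 transfer: below the line — none; headcount ratio = 0.000000.
Reduction = 0.222222 − 0.000000 = 0.2222.

0.2222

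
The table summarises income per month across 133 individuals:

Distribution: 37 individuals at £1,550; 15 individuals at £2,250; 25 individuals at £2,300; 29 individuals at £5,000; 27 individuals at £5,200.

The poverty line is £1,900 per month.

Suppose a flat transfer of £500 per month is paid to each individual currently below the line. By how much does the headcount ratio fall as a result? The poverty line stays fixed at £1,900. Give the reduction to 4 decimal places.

Before: below the line — 37×£1,550; headcount ratio = 0.278195.
After the £500 transfer: below the line — none; headcount ratio = 0.000000.
Reduction = 0.278195 − 0.000000 = 0.2782.

0.2782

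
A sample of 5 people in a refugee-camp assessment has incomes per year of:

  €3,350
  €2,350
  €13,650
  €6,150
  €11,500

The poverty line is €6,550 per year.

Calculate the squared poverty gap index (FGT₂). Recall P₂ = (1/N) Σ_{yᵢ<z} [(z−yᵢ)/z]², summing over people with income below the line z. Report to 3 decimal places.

Below z: €2,350, €3,350, €6,150 (q = 3 of N = 5).
Shortfall ratios: (6550−2350)/6550 = 0.6412; (6550−3350)/6550 = 0.4885; (6550−6150)/6550 = 0.0611.
Squared: 0.4112; 0.2387; 0.0037.
Sum = 0.653575; P₂ = 0.653575 / 5 = 0.131.

0.131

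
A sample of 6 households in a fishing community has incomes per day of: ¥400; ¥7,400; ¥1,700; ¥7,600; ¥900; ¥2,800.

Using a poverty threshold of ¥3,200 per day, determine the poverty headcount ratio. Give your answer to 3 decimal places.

4 of the 6 households have income below ¥3,200.
H = 4/6 = 0.667.

0.667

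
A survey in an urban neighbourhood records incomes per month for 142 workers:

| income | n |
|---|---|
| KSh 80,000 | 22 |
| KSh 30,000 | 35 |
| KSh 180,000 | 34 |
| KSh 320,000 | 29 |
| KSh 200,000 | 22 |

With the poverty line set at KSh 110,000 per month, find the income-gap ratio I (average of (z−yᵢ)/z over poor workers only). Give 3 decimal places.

0.552

Incomes under z: 35×KSh 30,000, 22×KSh 80,000 (q = 57 of N = 142).
Shortfall ratios (z−y)/z: 0.7273 (×35), 0.2727 (×22); sum = 31.454545.
The income-gap ratio divides by q (the poor only): 31.454545 / 57 = 0.552.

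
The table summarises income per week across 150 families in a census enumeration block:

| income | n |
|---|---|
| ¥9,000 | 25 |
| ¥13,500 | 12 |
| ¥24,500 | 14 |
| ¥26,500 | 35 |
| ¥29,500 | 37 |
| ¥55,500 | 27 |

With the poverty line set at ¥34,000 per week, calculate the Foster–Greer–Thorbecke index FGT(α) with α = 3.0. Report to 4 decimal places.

Incomes under z: 25×¥9,000, 12×¥13,500, 14×¥24,500, 35×¥26,500, 37×¥29,500 (q = 123 of N = 150).
Shortfall ratios: (34000−9000)/34000 = 0.7353 (×25); (34000−13500)/34000 = 0.6029 (×12); (34000−24500)/34000 = 0.2794 (×14); (34000−26500)/34000 = 0.2206 (×35); (34000−29500)/34000 = 0.1324 (×37).
Raised to α = 3.0: 0.39754 (×25); 0.21919 (×12); 0.02181 (×14); 0.01073 (×35); 0.00232 (×37).
Sum = 13.335716; FGT(3.0) = 13.335716 / 150 = 0.0889.

0.0889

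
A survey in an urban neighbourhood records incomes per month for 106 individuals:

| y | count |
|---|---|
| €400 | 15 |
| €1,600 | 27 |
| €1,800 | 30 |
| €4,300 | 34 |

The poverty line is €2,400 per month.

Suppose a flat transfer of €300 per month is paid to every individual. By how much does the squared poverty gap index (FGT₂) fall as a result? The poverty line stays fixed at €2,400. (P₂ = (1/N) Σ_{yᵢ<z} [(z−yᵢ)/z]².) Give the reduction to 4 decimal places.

Before: below the line — 15×€400, 27×€1,600, 30×€1,800; squared poverty gap index (FGT₂) = 0.144261.
After the €300 transfer: below the line — 15×€700, 27×€1,900, 30×€2,100; squared poverty gap index (FGT₂) = 0.086478.
Reduction = 0.144261 − 0.086478 = 0.0578.

0.0578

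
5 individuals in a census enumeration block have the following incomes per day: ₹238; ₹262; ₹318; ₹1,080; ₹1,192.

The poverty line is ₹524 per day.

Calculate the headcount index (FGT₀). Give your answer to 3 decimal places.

0.600

3 of the 5 individuals have income below ₹524.
H = 3/5 = 0.600.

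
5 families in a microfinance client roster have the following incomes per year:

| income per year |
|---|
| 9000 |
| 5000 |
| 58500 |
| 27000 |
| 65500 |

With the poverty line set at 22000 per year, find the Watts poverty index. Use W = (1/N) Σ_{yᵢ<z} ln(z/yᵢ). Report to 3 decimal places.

0.475

Below z: 5000, 9000 (q = 2 of N = 5).
ln(z/y) terms: ln(22000/5000) = 1.4816; ln(22000/9000) = 0.8938.
W = 2.375422 / 5 = 0.475.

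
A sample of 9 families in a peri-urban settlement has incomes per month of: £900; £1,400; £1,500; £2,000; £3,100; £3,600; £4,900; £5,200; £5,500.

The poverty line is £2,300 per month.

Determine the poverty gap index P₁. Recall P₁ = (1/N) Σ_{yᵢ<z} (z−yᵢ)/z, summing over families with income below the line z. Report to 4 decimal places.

Below z: £900, £1,400, £1,500, £2,000 (q = 4 of N = 9).
Normalized shortfalls: (2300−900)/2300 = 0.6087; (2300−1400)/2300 = 0.3913; (2300−1500)/2300 = 0.3478; (2300−2000)/2300 = 0.1304.
Σ = 1.478261. Dividing by the full population N = 9 gives P₁ = 0.1643.

0.1643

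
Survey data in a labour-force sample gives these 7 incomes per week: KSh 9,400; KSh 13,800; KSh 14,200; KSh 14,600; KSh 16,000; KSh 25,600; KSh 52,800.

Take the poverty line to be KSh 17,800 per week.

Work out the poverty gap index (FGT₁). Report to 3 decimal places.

Incomes under z: KSh 9,400, KSh 13,800, KSh 14,200, KSh 14,600, KSh 16,000 (q = 5 of N = 7).
Normalized shortfalls: (17800−9400)/17800 = 0.4719; (17800−13800)/17800 = 0.2247; (17800−14200)/17800 = 0.2022; (17800−14600)/17800 = 0.1798; (17800−16000)/17800 = 0.1011.
Sum of shortfalls = 1.179775; P₁ averages over all N: 1.179775 / 7 = 0.169.

0.169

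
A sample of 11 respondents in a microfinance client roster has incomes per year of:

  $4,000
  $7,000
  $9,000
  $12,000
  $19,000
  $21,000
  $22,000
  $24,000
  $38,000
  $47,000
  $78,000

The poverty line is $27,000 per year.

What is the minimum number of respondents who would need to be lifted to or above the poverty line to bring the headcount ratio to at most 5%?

8

Currently q = 8 of N = 11 are below the line (H = 0.727).
A headcount ratio of at most 5% allows at most ⌊0.05 × 11⌋ = 0 poor respondents.
So at least 8 − 0 = 8 must be lifted.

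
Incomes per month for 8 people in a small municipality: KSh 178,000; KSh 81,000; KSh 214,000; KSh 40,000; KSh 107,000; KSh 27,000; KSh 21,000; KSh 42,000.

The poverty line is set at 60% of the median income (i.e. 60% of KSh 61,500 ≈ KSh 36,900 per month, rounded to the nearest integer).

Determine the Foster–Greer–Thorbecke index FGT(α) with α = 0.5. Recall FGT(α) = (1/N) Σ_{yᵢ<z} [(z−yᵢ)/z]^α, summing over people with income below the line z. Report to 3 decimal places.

Poor units: KSh 21,000, KSh 27,000 (q = 2 of N = 8).
Gap ratios (z−y)/z: (36900−21000)/36900 = 0.4309; (36900−27000)/36900 = 0.2683.
Raised to α = 0.5: 0.65643; 0.51797.
Sum = 1.174395; FGT(0.5) = 1.174395 / 8 = 0.147.

0.147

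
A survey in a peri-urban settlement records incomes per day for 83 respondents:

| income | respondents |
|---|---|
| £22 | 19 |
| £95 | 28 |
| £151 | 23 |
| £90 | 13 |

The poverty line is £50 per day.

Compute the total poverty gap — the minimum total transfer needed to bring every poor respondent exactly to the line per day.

£532

Below the line: 19×£22 (q = 19 of N = 83).
Individual gaps: 19×(50−22) = 532.
Aggregate gap = £532.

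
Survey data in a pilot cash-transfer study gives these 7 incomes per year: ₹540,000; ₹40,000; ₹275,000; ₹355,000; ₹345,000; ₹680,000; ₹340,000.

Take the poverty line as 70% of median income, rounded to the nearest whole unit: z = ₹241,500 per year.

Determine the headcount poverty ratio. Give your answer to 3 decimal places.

1 of the 7 families have income below ₹241,500.
H = 1/7 = 0.143.

0.143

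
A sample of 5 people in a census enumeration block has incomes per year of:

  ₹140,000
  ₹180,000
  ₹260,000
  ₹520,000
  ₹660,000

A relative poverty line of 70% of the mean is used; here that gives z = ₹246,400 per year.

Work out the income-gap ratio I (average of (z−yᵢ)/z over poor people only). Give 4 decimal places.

0.3506

Below z: ₹140,000, ₹180,000 (q = 2 of N = 5).
Shortfall ratios (z−y)/z: 0.4318, 0.2695; sum = 0.701299.
The income-gap ratio divides by q (the poor only): 0.701299 / 2 = 0.3506.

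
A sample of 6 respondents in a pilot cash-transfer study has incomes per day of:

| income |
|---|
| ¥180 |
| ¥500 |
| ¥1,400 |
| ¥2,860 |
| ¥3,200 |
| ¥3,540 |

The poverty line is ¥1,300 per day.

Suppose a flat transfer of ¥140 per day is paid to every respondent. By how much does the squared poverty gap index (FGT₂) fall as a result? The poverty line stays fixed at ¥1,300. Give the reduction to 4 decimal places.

Before: below the line — ¥180, ¥500; squared poverty gap index (FGT₂) = 0.186824.
After the ¥140 transfer: below the line — ¥320, ¥640; squared poverty gap index (FGT₂) = 0.137673.
Reduction = 0.186824 − 0.137673 = 0.0492.

0.0492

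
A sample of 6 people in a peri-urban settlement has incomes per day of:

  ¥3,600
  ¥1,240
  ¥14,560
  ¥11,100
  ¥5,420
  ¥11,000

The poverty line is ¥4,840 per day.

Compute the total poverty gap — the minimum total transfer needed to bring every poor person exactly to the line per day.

¥4,840

Below the line: ¥1,240, ¥3,600 (q = 2 of N = 6).
Individual gaps: 4840−1240 = 3600; 4840−3600 = 1240.
Aggregate gap = ¥4,840.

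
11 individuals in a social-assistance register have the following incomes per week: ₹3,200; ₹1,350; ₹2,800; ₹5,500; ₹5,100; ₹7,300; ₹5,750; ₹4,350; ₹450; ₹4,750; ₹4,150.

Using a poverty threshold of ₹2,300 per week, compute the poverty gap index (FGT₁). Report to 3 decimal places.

Poor units: ₹450, ₹1,350 (q = 2 of N = 11).
Shortfall ratios: (2300−450)/2300 = 0.8043; (2300−1350)/2300 = 0.4130.
Sum of shortfalls = 1.217391; P₁ averages over all N: 1.217391 / 11 = 0.111.

0.111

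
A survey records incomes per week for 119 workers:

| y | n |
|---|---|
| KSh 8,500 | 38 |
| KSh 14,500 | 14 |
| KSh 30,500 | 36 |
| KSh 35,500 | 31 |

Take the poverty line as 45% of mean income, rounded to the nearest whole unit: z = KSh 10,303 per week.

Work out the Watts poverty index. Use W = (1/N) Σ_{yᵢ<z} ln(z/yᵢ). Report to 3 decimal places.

0.061

Poor units: 38×KSh 8,500 (q = 38 of N = 119).
Log shortfalls: ln(10303/8500) = 0.1924 (×38).
W = 7.310020 / 119 = 0.061.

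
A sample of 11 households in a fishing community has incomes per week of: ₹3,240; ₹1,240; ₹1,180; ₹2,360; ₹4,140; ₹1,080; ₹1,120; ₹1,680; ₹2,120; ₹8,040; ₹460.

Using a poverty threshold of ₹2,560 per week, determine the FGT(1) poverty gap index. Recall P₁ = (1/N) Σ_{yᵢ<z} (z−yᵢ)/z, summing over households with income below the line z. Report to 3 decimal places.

Below the line: ₹460, ₹1,080, ₹1,120, ₹1,180, ₹1,240, ₹1,680, ₹2,120, ₹2,360 (q = 8 of N = 11).
Gap ratios (z−y)/z: (2560−460)/2560 = 0.8203; (2560−1080)/2560 = 0.5781; (2560−1120)/2560 = 0.5625; (2560−1180)/2560 = 0.5391; (2560−1240)/2560 = 0.5156; (2560−1680)/2560 = 0.3438; (2560−2120)/2560 = 0.1719; (2560−2360)/2560 = 0.0781.
Sum of shortfalls = 3.609375; P₁ averages over all N: 3.609375 / 11 = 0.328.

0.328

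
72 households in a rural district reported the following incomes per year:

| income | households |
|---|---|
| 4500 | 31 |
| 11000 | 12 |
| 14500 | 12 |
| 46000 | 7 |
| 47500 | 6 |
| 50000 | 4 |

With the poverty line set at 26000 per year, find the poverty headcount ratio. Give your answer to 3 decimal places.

55 of the 72 households have income below 26000.
H = 55/72 = 0.764.

0.764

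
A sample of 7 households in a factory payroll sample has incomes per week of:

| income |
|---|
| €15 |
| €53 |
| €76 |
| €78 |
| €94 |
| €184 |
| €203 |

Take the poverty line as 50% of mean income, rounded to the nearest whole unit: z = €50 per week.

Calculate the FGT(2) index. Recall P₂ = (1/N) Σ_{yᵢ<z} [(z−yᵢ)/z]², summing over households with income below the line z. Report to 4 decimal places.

Incomes under z: €15 (q = 1 of N = 7).
Gap ratios (z−y)/z: (50−15)/50 = 0.7000.
Squared: 0.4900.
Sum = 0.490000; P₂ = 0.490000 / 7 = 0.0700.

0.0700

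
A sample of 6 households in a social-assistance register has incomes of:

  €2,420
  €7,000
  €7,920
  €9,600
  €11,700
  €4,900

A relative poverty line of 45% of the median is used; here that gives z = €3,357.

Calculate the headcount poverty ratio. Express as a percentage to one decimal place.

1 of the 6 households have income below €3,357.
H = 1/6 = 16.7%.

16.7%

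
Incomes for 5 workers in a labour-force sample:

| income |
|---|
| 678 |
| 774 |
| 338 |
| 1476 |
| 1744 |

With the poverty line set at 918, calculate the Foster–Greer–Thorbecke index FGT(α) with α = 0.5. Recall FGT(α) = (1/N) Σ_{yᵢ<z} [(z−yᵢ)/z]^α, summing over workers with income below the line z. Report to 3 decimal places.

0.340

Incomes under z: 338, 678, 774 (q = 3 of N = 5).
Gap ratios (z−y)/z: (918−338)/918 = 0.6318; (918−678)/918 = 0.2614; (918−774)/918 = 0.1569.
Raised to α = 0.5: 0.79486; 0.51131; 0.39606.
Sum = 1.702233; FGT(0.5) = 1.702233 / 5 = 0.340.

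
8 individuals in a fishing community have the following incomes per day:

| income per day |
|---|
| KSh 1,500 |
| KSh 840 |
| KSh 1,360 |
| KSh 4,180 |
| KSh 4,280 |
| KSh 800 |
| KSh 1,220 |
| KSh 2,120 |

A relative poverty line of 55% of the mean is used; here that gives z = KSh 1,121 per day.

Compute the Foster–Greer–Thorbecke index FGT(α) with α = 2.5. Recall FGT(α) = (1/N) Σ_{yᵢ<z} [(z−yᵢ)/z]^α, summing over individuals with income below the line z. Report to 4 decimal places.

0.0094

Poor units: KSh 800, KSh 840 (q = 2 of N = 8).
Gap ratios (z−y)/z: (1121−800)/1121 = 0.2864; (1121−840)/1121 = 0.2507.
Raised to α = 2.5: 0.04388; 0.03146.
Sum = 0.075338; FGT(2.5) = 0.075338 / 8 = 0.0094.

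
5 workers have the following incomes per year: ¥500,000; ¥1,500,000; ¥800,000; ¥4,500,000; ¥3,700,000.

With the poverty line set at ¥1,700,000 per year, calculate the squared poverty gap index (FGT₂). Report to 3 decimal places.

0.158

Below z: ¥500,000, ¥800,000, ¥1,500,000 (q = 3 of N = 5).
Normalized shortfalls: (1700000−500000)/1700000 = 0.7059; (1700000−800000)/1700000 = 0.5294; (1700000−1500000)/1700000 = 0.1176.
Squared: 0.4983; 0.2803; 0.0138.
Sum = 0.792388; P₂ = 0.792388 / 5 = 0.158.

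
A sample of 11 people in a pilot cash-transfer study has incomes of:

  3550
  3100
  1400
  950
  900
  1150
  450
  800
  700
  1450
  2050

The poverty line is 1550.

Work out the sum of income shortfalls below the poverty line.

4600

Below the line: 450, 700, 800, 900, 950, 1150, 1400, 1450 (q = 8 of N = 11).
Individual gaps: 1550−450 = 1100; 1550−700 = 850; 1550−800 = 750; 1550−900 = 650; 1550−950 = 600; 1550−1150 = 400; 1550−1400 = 150; 1550−1450 = 100.
Aggregate gap = 4600.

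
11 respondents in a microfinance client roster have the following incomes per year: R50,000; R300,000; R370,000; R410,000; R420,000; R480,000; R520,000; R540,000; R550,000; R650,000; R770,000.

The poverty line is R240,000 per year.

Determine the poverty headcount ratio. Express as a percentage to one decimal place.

9.1%

1 of the 11 respondents have income below R240,000.
H = 1/11 = 9.1%.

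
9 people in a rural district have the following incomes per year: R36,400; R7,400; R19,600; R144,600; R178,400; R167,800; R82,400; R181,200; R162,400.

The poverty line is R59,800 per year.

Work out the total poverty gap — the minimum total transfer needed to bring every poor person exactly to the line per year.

Below z: R7,400, R19,600, R36,400 (q = 3 of N = 9).
Individual gaps: 59800−7400 = 52400; 59800−19600 = 40200; 59800−36400 = 23400.
Aggregate gap = R116,000.

R116,000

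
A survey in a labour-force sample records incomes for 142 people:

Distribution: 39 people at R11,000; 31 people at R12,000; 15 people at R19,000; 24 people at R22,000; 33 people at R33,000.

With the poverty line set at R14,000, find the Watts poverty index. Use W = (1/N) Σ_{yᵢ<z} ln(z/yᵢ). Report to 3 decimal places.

0.100

Below z: 39×R11,000, 31×R12,000 (q = 70 of N = 142).
ln(z/y) terms: ln(14000/11000) = 0.2412 (×39); ln(14000/12000) = 0.1542 (×31).
W = 14.183991 / 142 = 0.100.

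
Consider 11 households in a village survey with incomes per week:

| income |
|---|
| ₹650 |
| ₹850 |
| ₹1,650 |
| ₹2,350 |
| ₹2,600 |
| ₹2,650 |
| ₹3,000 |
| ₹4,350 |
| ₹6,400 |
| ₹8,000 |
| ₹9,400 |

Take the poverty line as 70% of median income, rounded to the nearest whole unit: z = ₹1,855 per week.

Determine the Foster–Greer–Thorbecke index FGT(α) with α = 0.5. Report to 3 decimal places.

Poor units: ₹650, ₹850, ₹1,650 (q = 3 of N = 11).
Shortfall ratios: (1855−650)/1855 = 0.6496; (1855−850)/1855 = 0.5418; (1855−1650)/1855 = 0.1105.
Raised to α = 0.5: 0.80597; 0.73606; 0.33243.
Sum = 1.874465; FGT(0.5) = 1.874465 / 11 = 0.170.

0.170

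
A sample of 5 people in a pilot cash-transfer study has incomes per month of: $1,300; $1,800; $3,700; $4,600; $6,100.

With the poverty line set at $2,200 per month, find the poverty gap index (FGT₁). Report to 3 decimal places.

Incomes under z: $1,300, $1,800 (q = 2 of N = 5).
Shortfall ratios: (2200−1300)/2200 = 0.4091; (2200−1800)/2200 = 0.1818.
Σ = 0.590909. Dividing by the full population N = 5 gives P₁ = 0.118.

0.118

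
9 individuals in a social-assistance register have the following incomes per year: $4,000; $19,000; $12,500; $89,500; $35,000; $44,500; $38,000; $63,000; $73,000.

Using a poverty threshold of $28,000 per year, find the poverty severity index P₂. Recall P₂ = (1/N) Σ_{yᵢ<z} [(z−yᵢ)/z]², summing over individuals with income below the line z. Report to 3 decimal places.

0.127

Below z: $4,000, $12,500, $19,000 (q = 3 of N = 9).
Shortfall ratios: (28000−4000)/28000 = 0.8571; (28000−12500)/28000 = 0.5536; (28000−19000)/28000 = 0.3214.
Squared: 0.7347; 0.3064; 0.1033.
Sum = 1.144452; P₂ = 1.144452 / 9 = 0.127.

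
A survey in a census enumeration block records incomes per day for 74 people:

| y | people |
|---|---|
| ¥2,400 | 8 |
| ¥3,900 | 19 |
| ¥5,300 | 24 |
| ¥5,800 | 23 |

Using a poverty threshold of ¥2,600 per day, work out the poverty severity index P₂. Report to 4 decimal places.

0.0006

Below z: 8×¥2,400 (q = 8 of N = 74).
Normalized shortfalls: (2600−2400)/2600 = 0.0769 (×8).
Squared: 0.0059 (×8).
Sum = 0.047337; P₂ = 0.047337 / 74 = 0.0006.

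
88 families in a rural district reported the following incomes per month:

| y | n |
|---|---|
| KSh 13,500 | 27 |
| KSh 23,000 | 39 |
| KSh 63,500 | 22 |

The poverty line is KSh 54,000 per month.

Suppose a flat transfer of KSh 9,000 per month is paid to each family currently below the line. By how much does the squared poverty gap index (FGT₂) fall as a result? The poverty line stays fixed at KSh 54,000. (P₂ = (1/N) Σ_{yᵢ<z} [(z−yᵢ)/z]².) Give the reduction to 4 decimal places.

0.1407

Before: below the line — 27×KSh 13,500, 39×KSh 23,000; squared poverty gap index (FGT₂) = 0.318641.
After the KSh 9,000 transfer: below the line — 27×KSh 22,500, 39×KSh 32,000; squared poverty gap index (FGT₂) = 0.177963.
Reduction = 0.318641 − 0.177963 = 0.1407.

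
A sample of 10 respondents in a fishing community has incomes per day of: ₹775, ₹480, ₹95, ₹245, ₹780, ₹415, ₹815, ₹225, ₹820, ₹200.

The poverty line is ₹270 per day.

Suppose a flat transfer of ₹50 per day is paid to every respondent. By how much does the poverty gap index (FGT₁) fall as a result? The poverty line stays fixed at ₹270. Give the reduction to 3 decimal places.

Before: below the line — ₹95, ₹200, ₹225, ₹245; poverty gap index (FGT₁) = 0.11667.
After the ₹50 transfer: below the line — ₹145, ₹250; poverty gap index (FGT₁) = 0.05370.
Reduction = 0.11667 − 0.05370 = 0.063.

0.063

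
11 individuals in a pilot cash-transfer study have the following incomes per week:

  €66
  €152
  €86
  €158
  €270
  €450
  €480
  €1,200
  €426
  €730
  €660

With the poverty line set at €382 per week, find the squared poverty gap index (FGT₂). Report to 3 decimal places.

Incomes under z: €66, €86, €152, €158, €270 (q = 5 of N = 11).
Normalized shortfalls: (382−66)/382 = 0.8272; (382−86)/382 = 0.7749; (382−152)/382 = 0.6021; (382−158)/382 = 0.5864; (382−270)/382 = 0.2932.
Squared: 0.6843; 0.6004; 0.3625; 0.3439; 0.0860.
Sum = 2.077054; P₂ = 2.077054 / 11 = 0.189.

0.189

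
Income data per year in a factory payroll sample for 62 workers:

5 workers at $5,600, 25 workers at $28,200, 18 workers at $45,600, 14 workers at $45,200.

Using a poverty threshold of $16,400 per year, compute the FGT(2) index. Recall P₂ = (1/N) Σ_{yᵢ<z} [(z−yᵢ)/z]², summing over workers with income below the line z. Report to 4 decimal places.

0.0350

Below the line: 5×$5,600 (q = 5 of N = 62).
Gap ratios (z−y)/z: (16400−5600)/16400 = 0.6585 (×5).
Squared: 0.4337 (×5).
Sum = 2.168352; P₂ = 2.168352 / 62 = 0.0350.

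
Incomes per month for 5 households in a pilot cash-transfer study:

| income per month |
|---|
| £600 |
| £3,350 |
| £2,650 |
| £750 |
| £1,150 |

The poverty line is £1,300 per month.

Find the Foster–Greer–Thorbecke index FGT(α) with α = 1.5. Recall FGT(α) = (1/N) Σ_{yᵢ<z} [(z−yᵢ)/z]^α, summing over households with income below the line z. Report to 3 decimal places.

Below z: £600, £750, £1,150 (q = 3 of N = 5).
Gap ratios (z−y)/z: (1300−600)/1300 = 0.5385; (1300−750)/1300 = 0.4231; (1300−1150)/1300 = 0.1154.
Raised to α = 1.5: 0.39512; 0.27519; 0.03919.
Sum = 0.709505; FGT(1.5) = 0.709505 / 5 = 0.142.

0.142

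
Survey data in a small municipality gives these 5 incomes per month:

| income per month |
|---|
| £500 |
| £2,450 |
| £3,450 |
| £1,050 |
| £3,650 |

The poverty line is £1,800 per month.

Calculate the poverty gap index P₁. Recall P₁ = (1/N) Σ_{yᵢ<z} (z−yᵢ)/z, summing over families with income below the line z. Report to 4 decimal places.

Incomes under z: £500, £1,050 (q = 2 of N = 5).
Gap ratios (z−y)/z: (1800−500)/1800 = 0.7222; (1800−1050)/1800 = 0.4167.
Σ = 1.138889. Dividing by the full population N = 5 gives P₁ = 0.2278.

0.2278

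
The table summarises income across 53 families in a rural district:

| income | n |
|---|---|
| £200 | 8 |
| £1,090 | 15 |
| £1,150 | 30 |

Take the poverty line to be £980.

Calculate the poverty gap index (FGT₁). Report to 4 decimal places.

Below z: 8×£200 (q = 8 of N = 53).
Gap ratios (z−y)/z: (980−200)/980 = 0.7959 (×8).
Sum of shortfalls = 6.367347; P₁ averages over all N: 6.367347 / 53 = 0.1201.

0.1201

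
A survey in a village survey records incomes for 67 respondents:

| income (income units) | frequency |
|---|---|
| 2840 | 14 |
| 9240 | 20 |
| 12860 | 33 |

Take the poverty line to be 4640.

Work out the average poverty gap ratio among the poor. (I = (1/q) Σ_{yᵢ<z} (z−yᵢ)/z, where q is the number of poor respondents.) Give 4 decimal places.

0.3879

Below z: 14×2840 (q = 14 of N = 67).
Relative gaps: 0.3879 (×14); sum = 5.431034.
I averages over the q = 14 poor units only: 5.431034 / 14 = 0.3879.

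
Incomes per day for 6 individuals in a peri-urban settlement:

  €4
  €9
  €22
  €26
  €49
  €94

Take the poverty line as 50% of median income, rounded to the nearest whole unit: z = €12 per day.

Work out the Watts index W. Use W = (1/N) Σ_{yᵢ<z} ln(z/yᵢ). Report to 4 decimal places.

Incomes under z: €4, €9 (q = 2 of N = 6).
ln(z/y) terms: ln(12/4) = 1.0986; ln(12/9) = 0.2877.
W = 1.386294 / 6 = 0.2310.

0.2310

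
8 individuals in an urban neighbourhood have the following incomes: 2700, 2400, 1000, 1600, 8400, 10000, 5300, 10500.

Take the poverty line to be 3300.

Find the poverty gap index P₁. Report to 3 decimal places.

Incomes under z: 1000, 1600, 2400, 2700 (q = 4 of N = 8).
Gap ratios (z−y)/z: (3300−1000)/3300 = 0.6970; (3300−1600)/3300 = 0.5152; (3300−2400)/3300 = 0.2727; (3300−2700)/3300 = 0.1818.
Sum of shortfalls = 1.666667; P₁ averages over all N: 1.666667 / 8 = 0.208.

0.208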